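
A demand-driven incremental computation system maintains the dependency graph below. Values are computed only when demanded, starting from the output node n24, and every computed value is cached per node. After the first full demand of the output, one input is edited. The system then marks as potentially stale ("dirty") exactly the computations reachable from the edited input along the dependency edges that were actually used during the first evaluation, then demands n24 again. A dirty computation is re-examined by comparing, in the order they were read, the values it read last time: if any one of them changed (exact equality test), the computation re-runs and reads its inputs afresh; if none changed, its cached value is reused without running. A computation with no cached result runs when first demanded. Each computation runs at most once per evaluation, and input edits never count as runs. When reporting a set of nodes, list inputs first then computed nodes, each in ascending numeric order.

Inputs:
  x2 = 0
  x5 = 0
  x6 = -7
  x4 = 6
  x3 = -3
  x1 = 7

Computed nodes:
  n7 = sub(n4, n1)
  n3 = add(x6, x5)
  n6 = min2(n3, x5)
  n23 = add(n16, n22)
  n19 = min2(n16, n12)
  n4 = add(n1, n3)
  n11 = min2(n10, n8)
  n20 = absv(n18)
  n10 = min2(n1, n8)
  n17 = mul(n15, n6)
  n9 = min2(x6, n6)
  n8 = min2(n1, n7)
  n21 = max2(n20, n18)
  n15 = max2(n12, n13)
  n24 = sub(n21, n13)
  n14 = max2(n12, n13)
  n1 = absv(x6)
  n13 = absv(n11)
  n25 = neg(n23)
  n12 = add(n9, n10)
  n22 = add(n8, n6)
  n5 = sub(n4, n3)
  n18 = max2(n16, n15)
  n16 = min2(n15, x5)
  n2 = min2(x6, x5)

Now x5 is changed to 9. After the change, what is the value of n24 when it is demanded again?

New value of n24: 0.

First evaluation (everything demanded from the output):
  n1 = absv(-7) = 7
  n3 = add(-7, 0) = -7
  n4 = add(7, -7) = 0
  n6 = min2(-7, 0) = -7
  n7 = sub(0, 7) = -7
  n8 = min2(7, -7) = -7
  n9 = min2(-7, -7) = -7
  n10 = min2(7, -7) = -7
  n11 = min2(-7, -7) = -7
  n12 = add(-7, -7) = -14
  n13 = absv(-7) = 7
  n15 = max2(-14, 7) = 7
  n16 = min2(7, 0) = 0
  n18 = max2(0, 7) = 7
  n20 = absv(7) = 7
  n21 = max2(7, 7) = 7
  n24 = sub(7, 7) = 0

Propagation after the edit:
  n3: runs — x5 0->9; result 2.
  n4: runs — n3 -7->2; result 9.
  n6: runs — n3 -7->2; x5 0->9; result 2.
  n7: runs — n4 0->9; result 2.
  n8: runs — n7 -7->2; result 2.
  n9: runs — n6 -7->2; result -7 (same value as before).
  n10: runs — n8 -7->2; result 2.
  n11: runs — n10 -7->2; n8 -7->2; result 2.
  n12: runs — n10 -7->2; result -5.
  n13: runs — n11 -7->2; result 2.
  n15: runs — n12 -14->-5; n13 7->2; result 2.
  n16: runs — n15 7->2; x5 0->9; result 2.
  n18: runs — n16 0->2; n15 7->2; result 2.
  n20: runs — n18 7->2; result 2.
  n21: runs — n20 7->2; n18 7->2; result 2.
  n24: runs — n21 7->2; n13 7->2; result 0 (same value as before).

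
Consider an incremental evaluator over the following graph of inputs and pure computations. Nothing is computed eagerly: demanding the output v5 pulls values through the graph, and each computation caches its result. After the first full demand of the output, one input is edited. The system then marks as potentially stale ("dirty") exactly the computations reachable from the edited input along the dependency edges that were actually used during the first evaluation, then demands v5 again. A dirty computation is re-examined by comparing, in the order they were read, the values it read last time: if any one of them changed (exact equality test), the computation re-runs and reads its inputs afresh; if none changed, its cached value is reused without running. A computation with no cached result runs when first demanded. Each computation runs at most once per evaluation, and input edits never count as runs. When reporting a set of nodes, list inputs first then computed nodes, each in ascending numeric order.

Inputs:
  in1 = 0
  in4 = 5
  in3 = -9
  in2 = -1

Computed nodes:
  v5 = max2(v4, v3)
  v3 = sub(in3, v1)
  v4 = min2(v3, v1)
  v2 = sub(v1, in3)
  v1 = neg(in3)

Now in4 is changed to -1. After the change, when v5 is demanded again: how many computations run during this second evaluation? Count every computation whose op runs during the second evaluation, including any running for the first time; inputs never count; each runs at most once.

Run set: none (0 run).
The important point: nothing the output needs ever reads in4, so the edit is invisible to it.

Initial pass — values computed on the first demand:
  v1 = neg(-9) = 9
  v3 = sub(-9, 9) = -18
  v4 = min2(-18, 9) = -18
  v5 = max2(-18, -18) = -18

Second demand — change propagation:
  no demanded computation ever read in4, so the edit dirties nothing and nothing runs.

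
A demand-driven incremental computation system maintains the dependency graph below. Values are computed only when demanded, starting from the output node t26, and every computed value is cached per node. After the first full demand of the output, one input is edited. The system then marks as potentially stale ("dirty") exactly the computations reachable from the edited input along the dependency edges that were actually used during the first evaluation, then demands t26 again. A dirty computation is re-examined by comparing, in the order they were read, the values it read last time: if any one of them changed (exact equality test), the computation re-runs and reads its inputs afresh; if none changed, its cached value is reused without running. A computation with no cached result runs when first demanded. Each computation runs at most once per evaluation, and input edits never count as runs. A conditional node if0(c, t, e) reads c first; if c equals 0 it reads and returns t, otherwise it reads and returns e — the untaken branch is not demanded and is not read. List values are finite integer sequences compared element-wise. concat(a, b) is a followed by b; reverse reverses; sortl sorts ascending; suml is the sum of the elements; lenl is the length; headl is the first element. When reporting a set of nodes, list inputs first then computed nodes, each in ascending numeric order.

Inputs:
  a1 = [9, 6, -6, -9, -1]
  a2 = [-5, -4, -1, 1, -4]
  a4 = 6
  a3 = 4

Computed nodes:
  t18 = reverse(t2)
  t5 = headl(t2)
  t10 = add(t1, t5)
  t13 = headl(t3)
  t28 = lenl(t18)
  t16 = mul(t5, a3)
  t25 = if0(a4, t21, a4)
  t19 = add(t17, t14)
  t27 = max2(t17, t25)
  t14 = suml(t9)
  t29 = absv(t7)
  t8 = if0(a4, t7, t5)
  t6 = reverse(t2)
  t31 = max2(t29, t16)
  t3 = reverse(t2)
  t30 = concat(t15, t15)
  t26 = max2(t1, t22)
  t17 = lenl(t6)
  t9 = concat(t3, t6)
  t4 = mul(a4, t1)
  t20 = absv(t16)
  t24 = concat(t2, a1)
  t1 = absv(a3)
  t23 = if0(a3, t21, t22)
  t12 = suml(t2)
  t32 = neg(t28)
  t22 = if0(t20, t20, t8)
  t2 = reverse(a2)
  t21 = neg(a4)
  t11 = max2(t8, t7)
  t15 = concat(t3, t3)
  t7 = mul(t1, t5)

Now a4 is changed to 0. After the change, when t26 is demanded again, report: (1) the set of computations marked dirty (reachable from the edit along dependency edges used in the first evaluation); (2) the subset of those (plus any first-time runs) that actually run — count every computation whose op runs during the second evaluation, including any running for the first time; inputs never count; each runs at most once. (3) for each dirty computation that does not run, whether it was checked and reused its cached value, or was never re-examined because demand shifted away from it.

First evaluation (everything demanded from the output):
  t1 = absv(4) = 4
  t2 = reverse([-5, -4, -1, 1, -4]) = [-4, 1, -1, -4, -5]
  t5 = headl([-4, 1, -1, -4, -5]) = -4
  t8 = if0(a4=6 -> else branch t5) = -4
  t16 = mul(-4, 4) = -16
  t20 = absv(-16) = 16
  t22 = if0(t20=16 -> else branch t8) = -4
  t26 = max2(4, -4) = 4

Propagation after the edit:
  t7: demanded for the first time — runs, produces -16.
  t8: runs — a4 6->0; result -16.
  t22: runs — t8 -4->-16; result -16.
  t26: runs — t22 -4->-16; result 4 (same value as before).

Key observation: a condition flipped, so demand reaches new nodes — t7 runs for the first time.

Marked dirty: t8, t22, t26.
Computations that run: t7, t8, t22, t26 — 4 in total.
Every dirty computation ran.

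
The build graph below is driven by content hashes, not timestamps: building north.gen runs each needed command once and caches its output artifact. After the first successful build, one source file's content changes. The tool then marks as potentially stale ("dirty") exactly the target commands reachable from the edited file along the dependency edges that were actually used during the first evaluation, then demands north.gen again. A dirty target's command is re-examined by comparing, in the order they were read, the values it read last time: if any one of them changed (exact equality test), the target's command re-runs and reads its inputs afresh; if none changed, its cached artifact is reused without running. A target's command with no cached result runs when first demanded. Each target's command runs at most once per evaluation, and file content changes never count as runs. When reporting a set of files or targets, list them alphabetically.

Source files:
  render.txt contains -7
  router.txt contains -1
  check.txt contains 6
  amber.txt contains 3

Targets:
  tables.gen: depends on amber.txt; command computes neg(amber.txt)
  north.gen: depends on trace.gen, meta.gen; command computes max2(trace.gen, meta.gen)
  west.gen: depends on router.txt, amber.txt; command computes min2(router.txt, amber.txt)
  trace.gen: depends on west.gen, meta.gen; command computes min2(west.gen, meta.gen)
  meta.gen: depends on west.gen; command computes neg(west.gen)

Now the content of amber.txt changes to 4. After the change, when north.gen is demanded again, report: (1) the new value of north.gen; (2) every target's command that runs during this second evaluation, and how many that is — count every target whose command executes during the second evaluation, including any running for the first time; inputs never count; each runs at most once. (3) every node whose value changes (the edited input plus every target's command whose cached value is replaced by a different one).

Initial pass — values computed on the first demand:
  west.gen = min2(-1, 3) = -1
  meta.gen = neg(-1) = 1
  trace.gen = min2(-1, 1) = -1
  north.gen = max2(-1, 1) = 1

Second demand — change propagation:
  west.gen: re-runs because amber.txt 3->4; new result -1 (unchanged).
  meta.gen: re-examined; everything it read last time is the same (west.gen unchanged) — cache 1 kept, no run.
  trace.gen: re-examined; everything it read last time is the same (west.gen unchanged, meta.gen unchanged) — cache -1 kept, no run.
  north.gen: re-examined; everything it read last time is the same (trace.gen unchanged, meta.gen unchanged) — cache 1 kept, no run.

The important point: west.gen recomputes to an identical value, and the output ends up unchanged.

north.gen now evaluates to 1.
Run set: west.gen (1 run).
Changed values: amber.txt.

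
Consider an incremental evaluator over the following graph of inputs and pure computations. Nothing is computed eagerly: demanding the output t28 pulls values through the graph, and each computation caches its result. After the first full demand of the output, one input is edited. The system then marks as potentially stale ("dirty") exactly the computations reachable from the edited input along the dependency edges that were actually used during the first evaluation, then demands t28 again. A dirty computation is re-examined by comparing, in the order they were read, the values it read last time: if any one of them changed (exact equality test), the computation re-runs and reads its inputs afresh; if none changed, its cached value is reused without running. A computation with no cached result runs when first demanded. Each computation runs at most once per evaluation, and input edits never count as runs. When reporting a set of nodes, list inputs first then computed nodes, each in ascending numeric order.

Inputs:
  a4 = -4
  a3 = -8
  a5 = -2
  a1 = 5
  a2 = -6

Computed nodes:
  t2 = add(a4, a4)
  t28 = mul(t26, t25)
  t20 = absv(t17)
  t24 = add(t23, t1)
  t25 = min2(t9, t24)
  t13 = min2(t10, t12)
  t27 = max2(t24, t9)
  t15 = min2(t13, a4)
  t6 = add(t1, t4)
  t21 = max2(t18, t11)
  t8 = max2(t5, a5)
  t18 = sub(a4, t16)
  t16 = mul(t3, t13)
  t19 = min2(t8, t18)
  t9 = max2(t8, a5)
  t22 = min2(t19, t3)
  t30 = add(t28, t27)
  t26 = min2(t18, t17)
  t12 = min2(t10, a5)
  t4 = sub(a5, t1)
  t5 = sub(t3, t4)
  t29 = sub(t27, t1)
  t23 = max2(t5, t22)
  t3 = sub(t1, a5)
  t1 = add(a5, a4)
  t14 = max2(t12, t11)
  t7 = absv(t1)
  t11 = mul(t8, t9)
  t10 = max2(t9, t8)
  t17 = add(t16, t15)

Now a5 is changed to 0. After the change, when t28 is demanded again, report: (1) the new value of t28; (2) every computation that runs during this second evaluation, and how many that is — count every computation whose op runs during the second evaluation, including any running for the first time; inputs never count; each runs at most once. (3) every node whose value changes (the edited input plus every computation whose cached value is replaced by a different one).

t28 now evaluates to 32.
Run set: t1, t3, t4, t8, t9, t10, t12, t13, t15, t16, t17, t18, t19, t22, t23, t24, t25, t26, t28 (19 run).
Changed values: a5, t1, t8, t9, t10, t12, t13, t16, t17, t18, t19, t22, t23, t24, t25, t26, t28.
The important point: at t5 every value read last time is unchanged, so the dirty flag clears without a run.

Initial pass — values computed on the first demand:
  t1 = add(-2, -4) = -6
  t3 = sub(-6, -2) = -4
  t4 = sub(-2, -6) = 4
  t5 = sub(-4, 4) = -8
  t8 = max2(-8, -2) = -2
  t9 = max2(-2, -2) = -2
  t10 = max2(-2, -2) = -2
  t12 = min2(-2, -2) = -2
  t13 = min2(-2, -2) = -2
  t15 = min2(-2, -4) = -4
  t16 = mul(-4, -2) = 8
  t17 = add(8, -4) = 4
  t18 = sub(-4, 8) = -12
  t19 = min2(-2, -12) = -12
  t22 = min2(-12, -4) = -12
  t23 = max2(-8, -12) = -8
  t24 = add(-8, -6) = -14
  t25 = min2(-2, -14) = -14
  t26 = min2(-12, 4) = -12
  t28 = mul(-12, -14) = 168

Second demand — change propagation:
  t1: re-runs because a5 -2->0; new result -4.
  t3: re-runs because t1 -6->-4; a5 -2->0; new result -4 (unchanged).
  t4: re-runs because a5 -2->0; t1 -6->-4; new result 4 (unchanged).
  t5: re-examined; everything it read last time is the same (t3 unchanged, t4 unchanged) — cache -8 kept, no run.
  t8: re-runs because a5 -2->0; new result 0.
  t9: re-runs because t8 -2->0; a5 -2->0; new result 0.
  t10: re-runs because t9 -2->0; t8 -2->0; new result 0.
  t12: re-runs because t10 -2->0; a5 -2->0; new result 0.
  t13: re-runs because t10 -2->0; t12 -2->0; new result 0.
  t15: re-runs because t13 -2->0; new result -4 (unchanged).
  t16: re-runs because t13 -2->0; new result 0.
  t17: re-runs because t16 8->0; new result -4.
  t18: re-runs because t16 8->0; new result -4.
  t19: re-runs because t8 -2->0; t18 -12->-4; new result -4.
  t22: re-runs because t19 -12->-4; new result -4.
  t23: re-runs because t22 -12->-4; new result -4.
  t24: re-runs because t23 -8->-4; t1 -6->-4; new result -8.
  t25: re-runs because t9 -2->0; t24 -14->-8; new result -8.
  t26: re-runs because t18 -12->-4; t17 4->-4; new result -4.
  t28: re-runs because t26 -12->-4; t25 -14->-8; new result 32.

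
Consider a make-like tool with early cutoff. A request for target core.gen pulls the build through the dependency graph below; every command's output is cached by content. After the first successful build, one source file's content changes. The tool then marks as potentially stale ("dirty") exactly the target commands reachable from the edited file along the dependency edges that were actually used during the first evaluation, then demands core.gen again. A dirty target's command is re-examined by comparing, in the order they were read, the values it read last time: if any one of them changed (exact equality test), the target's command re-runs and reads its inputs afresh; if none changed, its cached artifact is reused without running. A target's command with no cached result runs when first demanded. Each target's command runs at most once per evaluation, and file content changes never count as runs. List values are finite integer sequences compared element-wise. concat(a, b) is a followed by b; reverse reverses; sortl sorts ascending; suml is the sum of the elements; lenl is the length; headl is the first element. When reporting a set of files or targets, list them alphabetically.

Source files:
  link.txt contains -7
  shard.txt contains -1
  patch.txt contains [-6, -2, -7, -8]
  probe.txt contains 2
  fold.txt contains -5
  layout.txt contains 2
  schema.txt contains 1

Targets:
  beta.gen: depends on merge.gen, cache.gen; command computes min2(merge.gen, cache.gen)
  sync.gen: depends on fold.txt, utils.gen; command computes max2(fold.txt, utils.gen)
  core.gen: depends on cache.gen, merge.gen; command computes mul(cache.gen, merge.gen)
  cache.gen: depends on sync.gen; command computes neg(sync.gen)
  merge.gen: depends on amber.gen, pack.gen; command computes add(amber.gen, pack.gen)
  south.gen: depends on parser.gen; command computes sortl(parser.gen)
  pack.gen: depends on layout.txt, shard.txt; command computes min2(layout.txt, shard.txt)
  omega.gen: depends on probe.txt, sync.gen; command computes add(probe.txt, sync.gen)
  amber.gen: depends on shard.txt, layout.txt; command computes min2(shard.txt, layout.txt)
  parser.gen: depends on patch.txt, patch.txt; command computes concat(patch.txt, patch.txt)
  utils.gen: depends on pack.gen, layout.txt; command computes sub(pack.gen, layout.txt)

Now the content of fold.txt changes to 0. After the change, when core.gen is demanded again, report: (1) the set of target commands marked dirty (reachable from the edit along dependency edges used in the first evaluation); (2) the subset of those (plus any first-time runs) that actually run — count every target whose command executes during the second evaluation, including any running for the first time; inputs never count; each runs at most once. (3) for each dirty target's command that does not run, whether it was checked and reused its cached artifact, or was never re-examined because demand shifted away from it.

First demand of the output computes:
  amber.gen = min2(-1, 2) = -1
  pack.gen = min2(2, -1) = -1
  merge.gen = add(-1, -1) = -2
  utils.gen = sub(-1, 2) = -3
  sync.gen = max2(-5, -3) = -3
  cache.gen = neg(-3) = 3
  core.gen = mul(3, -2) = -6

After the edit, cleaning proceeds:
  sync.gen: a read changed (fold.txt -5->0) — executes, giving 0.
  cache.gen: a read changed (sync.gen -3->0) — executes, giving 0.
  core.gen: a read changed (cache.gen 3->0) — executes, giving 0.

The edit dirties: cache.gen, core.gen, sync.gen.
3 target commands run: cache.gen, core.gen, sync.gen.
No dirty target's command escaped a run.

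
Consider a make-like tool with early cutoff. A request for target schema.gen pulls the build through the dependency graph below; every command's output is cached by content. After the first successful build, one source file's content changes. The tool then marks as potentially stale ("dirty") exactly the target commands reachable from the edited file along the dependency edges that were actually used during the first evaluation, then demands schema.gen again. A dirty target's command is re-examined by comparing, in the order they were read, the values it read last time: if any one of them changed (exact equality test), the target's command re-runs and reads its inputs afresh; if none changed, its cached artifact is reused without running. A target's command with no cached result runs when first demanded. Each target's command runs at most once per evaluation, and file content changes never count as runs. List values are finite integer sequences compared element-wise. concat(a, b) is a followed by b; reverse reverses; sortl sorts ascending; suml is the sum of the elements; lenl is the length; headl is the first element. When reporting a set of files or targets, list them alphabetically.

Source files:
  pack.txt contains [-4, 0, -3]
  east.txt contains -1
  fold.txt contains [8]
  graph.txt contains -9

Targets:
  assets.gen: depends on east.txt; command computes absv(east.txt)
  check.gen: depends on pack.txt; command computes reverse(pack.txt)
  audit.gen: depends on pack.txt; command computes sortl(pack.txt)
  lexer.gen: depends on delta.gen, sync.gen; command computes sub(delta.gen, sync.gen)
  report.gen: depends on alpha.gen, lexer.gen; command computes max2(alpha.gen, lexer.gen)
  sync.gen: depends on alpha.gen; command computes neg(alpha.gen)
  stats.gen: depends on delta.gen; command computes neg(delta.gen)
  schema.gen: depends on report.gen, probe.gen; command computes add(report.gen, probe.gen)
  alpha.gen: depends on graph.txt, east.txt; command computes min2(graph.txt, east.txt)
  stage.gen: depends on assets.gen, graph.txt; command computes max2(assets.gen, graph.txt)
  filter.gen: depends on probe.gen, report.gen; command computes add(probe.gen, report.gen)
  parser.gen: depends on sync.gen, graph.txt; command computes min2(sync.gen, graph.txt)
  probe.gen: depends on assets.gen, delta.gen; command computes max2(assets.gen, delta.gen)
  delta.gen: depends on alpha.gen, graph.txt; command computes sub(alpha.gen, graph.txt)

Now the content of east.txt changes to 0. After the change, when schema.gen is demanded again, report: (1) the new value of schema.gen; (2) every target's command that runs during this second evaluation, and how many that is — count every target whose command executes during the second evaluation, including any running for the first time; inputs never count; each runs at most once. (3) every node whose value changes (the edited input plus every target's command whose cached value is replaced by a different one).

First demand of the output computes:
  alpha.gen = min2(-9, -1) = -9
  assets.gen = absv(-1) = 1
  delta.gen = sub(-9, -9) = 0
  probe.gen = max2(1, 0) = 1
  sync.gen = neg(-9) = 9
  lexer.gen = sub(0, 9) = -9
  report.gen = max2(-9, -9) = -9
  schema.gen = add(-9, 1) = -8

After the edit, cleaning proceeds:
  alpha.gen: a read changed (east.txt -1->0) — executes, giving -9 — identical to its old value.
  assets.gen: a read changed (east.txt -1->0) — executes, giving 0.
  delta.gen: dirty, but its reads are unchanged (alpha.gen unchanged, graph.txt unchanged); cached 0 stands.
  probe.gen: a read changed (assets.gen 1->0) — executes, giving 0.
  sync.gen: dirty, but its reads are unchanged (alpha.gen unchanged); cached 9 stands.
  lexer.gen: dirty, but its reads are unchanged (delta.gen unchanged, sync.gen unchanged); cached -9 stands.
  report.gen: dirty, but its reads are unchanged (alpha.gen unchanged, lexer.gen unchanged); cached -9 stands.
  schema.gen: a read changed (probe.gen 1->0) — executes, giving -9.

Note where the cutoff bites: delta.gen is checked, finds nothing changed, and keeps its cache.

Demanding schema.gen again yields -9.
4 target commands run: alpha.gen, assets.gen, probe.gen, schema.gen.
The nodes whose values change: assets.gen, east.txt, probe.gen, schema.gen.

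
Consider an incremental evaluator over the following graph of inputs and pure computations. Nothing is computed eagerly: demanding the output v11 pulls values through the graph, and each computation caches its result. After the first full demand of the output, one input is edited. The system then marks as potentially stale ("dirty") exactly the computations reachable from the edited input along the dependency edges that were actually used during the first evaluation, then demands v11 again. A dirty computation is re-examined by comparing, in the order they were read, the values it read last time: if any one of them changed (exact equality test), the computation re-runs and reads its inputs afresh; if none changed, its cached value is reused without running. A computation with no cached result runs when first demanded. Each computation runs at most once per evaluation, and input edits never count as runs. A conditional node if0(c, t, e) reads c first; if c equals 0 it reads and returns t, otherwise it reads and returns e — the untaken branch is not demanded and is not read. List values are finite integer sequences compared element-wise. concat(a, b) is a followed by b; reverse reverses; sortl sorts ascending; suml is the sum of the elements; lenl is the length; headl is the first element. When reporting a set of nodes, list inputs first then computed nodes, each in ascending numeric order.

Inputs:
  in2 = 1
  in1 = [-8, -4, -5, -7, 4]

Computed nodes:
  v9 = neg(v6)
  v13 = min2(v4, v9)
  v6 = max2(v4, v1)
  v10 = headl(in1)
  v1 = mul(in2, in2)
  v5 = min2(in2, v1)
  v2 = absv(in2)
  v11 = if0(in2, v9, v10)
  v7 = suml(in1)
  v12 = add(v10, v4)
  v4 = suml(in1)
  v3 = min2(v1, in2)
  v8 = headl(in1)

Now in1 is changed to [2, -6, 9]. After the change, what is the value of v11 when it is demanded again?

v11 now evaluates to 2.

Initial pass — values computed on the first demand:
  v10 = headl([-8, -4, -5, -7, 4]) = -8
  v11 = if0(in2=1 -> else branch v10) = -8

Second demand — change propagation:
  v10: re-runs because in1 [-8, -4, -5, -7, 4]->[2, -6, 9]; new result 2.
  v11: re-runs because v10 -8->2; new result 2.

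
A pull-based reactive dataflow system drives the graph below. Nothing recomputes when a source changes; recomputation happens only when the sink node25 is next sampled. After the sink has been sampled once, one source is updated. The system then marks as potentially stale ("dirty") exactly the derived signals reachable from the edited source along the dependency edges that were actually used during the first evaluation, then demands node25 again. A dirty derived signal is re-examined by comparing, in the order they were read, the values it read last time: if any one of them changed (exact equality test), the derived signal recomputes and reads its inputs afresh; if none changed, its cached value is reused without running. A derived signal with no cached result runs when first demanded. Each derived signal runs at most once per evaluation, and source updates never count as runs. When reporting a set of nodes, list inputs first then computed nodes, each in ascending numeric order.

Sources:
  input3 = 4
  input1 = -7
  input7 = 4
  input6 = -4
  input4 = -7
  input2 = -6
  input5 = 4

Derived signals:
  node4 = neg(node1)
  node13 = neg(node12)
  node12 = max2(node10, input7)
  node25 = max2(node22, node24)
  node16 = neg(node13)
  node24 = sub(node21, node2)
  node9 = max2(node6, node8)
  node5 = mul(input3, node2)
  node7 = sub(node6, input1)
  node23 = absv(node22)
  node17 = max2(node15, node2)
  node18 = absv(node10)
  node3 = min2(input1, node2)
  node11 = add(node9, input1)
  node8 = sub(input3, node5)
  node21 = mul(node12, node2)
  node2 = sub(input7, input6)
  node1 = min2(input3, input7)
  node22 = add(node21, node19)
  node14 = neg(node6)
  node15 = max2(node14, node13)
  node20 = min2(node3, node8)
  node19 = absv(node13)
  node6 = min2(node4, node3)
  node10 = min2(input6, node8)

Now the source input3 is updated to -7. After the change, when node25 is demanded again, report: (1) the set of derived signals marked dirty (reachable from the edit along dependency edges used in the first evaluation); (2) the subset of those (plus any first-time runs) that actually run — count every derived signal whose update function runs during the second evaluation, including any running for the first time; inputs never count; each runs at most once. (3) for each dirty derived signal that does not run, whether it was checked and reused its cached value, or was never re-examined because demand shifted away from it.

Marked dirty: node5, node8, node10, node12, node13, node19, node21, node22, node24, node25.
Derived signals that run: node5, node8, node10, node12 — 4 in total.
Checked but reused from cache: node13, node19, node21, node22, node24, node25.
Key observation: the change is absorbed at node12 — it re-runs but produces the same value, and the output's value is unchanged.

First evaluation (everything demanded from the output):
  node2 = sub(4, -4) = 8
  node5 = mul(4, 8) = 32
  node8 = sub(4, 32) = -28
  node10 = min2(-4, -28) = -28
  node12 = max2(-28, 4) = 4
  node13 = neg(4) = -4
  node19 = absv(-4) = 4
  node21 = mul(4, 8) = 32
  node22 = add(32, 4) = 36
  node24 = sub(32, 8) = 24
  node25 = max2(36, 24) = 36

Propagation after the edit:
  node5: runs — input3 4->-7; result -56.
  node8: runs — input3 4->-7; node5 32->-56; result 49.
  node10: runs — node8 -28->49; result -4.
  node12: runs — node10 -28->-4; result 4 (same value as before).
  node13: checked — values it read are unchanged (node12 unchanged); reused cached -4 without running.
  node19: checked — values it read are unchanged (node13 unchanged); reused cached 4 without running.
  node21: checked — values it read are unchanged (node12 unchanged, node2 unchanged); reused cached 32 without running.
  node22: checked — values it read are unchanged (node21 unchanged, node19 unchanged); reused cached 36 without running.
  node24: checked — values it read are unchanged (node21 unchanged, node2 unchanged); reused cached 24 without running.
  node25: checked — values it read are unchanged (node22 unchanged, node24 unchanged); reused cached 36 without running.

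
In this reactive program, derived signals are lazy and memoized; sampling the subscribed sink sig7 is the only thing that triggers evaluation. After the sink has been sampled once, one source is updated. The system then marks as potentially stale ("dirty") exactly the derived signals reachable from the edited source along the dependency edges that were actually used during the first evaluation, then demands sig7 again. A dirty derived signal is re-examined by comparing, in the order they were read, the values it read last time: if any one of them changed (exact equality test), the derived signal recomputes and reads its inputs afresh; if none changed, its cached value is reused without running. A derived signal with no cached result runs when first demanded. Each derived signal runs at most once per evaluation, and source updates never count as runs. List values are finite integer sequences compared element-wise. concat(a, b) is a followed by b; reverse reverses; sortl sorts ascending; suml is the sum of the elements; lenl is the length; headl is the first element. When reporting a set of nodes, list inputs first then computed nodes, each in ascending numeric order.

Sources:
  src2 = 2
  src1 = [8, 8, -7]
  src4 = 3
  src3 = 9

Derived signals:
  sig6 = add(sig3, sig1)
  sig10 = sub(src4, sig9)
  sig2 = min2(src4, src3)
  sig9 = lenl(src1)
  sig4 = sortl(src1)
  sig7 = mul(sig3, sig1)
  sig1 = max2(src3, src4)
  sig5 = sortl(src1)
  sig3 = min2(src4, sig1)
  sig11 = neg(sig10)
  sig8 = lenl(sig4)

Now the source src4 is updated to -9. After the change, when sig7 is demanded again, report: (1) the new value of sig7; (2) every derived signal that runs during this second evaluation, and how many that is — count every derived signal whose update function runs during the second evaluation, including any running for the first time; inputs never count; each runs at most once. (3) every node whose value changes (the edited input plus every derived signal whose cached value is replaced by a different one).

First demand of the output computes:
  sig1 = max2(9, 3) = 9
  sig3 = min2(3, 9) = 3
  sig7 = mul(3, 9) = 27

After the edit, cleaning proceeds:
  sig1: a read changed (src4 3->-9) — executes, giving 9 — identical to its old value.
  sig3: a read changed (src4 3->-9) — executes, giving -9.
  sig7: a read changed (sig3 3->-9) — executes, giving -81.

Demanding sig7 again yields -81.
3 derived signals run: sig1, sig3, sig7.
The nodes whose values change: src4, sig3, sig7.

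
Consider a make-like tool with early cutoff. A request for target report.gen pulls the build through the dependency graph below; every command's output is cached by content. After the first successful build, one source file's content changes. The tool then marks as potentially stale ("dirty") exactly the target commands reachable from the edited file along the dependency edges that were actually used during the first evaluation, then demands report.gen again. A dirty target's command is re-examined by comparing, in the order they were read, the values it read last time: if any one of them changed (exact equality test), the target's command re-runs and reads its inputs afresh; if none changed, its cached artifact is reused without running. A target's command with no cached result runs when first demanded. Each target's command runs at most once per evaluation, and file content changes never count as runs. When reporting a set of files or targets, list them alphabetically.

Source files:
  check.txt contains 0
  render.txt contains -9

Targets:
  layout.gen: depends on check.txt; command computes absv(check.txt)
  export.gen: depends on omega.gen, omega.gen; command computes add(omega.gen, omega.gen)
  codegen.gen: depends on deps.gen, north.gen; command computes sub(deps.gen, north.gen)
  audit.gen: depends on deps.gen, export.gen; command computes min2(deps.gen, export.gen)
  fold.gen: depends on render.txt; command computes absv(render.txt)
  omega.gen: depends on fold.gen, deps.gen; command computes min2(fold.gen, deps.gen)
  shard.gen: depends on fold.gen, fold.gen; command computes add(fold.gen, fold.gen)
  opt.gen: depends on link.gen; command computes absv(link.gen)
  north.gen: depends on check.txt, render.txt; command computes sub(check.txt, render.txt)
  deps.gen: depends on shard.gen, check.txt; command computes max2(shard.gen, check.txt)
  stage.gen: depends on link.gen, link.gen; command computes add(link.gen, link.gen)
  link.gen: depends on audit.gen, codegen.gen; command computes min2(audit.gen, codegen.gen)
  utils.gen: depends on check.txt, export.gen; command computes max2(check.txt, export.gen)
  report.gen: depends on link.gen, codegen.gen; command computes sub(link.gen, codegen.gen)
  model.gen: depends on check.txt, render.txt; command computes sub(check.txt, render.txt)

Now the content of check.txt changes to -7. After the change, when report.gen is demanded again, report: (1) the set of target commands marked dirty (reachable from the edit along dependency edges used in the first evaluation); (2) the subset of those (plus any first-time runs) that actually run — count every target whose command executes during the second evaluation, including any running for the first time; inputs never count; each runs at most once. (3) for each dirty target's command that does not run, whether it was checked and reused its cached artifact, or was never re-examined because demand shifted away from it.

First demand of the output computes:
  fold.gen = absv(-9) = 9
  north.gen = sub(0, -9) = 9
  shard.gen = add(9, 9) = 18
  deps.gen = max2(18, 0) = 18
  codegen.gen = sub(18, 9) = 9
  omega.gen = min2(9, 18) = 9
  export.gen = add(9, 9) = 18
  audit.gen = min2(18, 18) = 18
  link.gen = min2(18, 9) = 9
  report.gen = sub(9, 9) = 0

After the edit, cleaning proceeds:
  deps.gen: a read changed (check.txt 0->-7) — executes, giving 18 — identical to its old value.
  north.gen: a read changed (check.txt 0->-7) — executes, giving 2.
  codegen.gen: a read changed (north.gen 9->2) — executes, giving 16.
  omega.gen: dirty, but its reads are unchanged (fold.gen unchanged, deps.gen unchanged); cached 9 stands.
  export.gen: dirty, but its reads are unchanged (omega.gen unchanged, omega.gen unchanged); cached 18 stands.
  audit.gen: dirty, but its reads are unchanged (deps.gen unchanged, export.gen unchanged); cached 18 stands.
  link.gen: a read changed (codegen.gen 9->16) — executes, giving 16.
  report.gen: a read changed (link.gen 9->16; codegen.gen 9->16) — executes, giving 0 — identical to its old value.

Note where the cutoff bites: omega.gen is checked, finds nothing changed, and keeps its cache.

The edit dirties: audit.gen, codegen.gen, deps.gen, export.gen, link.gen, north.gen, omega.gen, report.gen.
5 target commands run: codegen.gen, deps.gen, link.gen, north.gen, report.gen.
Cache hits after checking: audit.gen, export.gen, omega.gen.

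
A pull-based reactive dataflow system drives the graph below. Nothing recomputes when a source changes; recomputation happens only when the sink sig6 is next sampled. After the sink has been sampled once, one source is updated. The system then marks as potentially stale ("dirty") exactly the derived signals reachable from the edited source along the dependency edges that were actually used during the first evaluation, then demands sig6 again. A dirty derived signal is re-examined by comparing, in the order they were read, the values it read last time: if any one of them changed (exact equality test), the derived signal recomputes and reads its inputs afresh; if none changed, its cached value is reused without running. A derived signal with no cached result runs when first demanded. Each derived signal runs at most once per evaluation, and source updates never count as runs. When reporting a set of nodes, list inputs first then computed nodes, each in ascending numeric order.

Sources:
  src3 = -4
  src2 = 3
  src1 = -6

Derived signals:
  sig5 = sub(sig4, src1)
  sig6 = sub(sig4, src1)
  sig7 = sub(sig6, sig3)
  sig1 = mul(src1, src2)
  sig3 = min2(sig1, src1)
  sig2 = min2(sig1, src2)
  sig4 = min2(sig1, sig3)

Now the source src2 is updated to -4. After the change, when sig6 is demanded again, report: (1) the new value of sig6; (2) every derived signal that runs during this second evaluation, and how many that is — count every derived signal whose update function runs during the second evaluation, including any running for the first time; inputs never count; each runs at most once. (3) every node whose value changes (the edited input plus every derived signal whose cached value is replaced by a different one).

First evaluation (everything demanded from the output):
  sig1 = mul(-6, 3) = -18
  sig3 = min2(-18, -6) = -18
  sig4 = min2(-18, -18) = -18
  sig6 = sub(-18, -6) = -12

Propagation after the edit:
  sig1: runs — src2 3->-4; result 24.
  sig3: runs — sig1 -18->24; result -6.
  sig4: runs — sig1 -18->24; sig3 -18->-6; result -6.
  sig6: runs — sig4 -18->-6; result 0.

New value of sig6: 0.
Derived signals that run: sig1, sig3, sig4, sig6 — 4 in total.
Values that change: src2, sig1, sig3, sig4, sig6.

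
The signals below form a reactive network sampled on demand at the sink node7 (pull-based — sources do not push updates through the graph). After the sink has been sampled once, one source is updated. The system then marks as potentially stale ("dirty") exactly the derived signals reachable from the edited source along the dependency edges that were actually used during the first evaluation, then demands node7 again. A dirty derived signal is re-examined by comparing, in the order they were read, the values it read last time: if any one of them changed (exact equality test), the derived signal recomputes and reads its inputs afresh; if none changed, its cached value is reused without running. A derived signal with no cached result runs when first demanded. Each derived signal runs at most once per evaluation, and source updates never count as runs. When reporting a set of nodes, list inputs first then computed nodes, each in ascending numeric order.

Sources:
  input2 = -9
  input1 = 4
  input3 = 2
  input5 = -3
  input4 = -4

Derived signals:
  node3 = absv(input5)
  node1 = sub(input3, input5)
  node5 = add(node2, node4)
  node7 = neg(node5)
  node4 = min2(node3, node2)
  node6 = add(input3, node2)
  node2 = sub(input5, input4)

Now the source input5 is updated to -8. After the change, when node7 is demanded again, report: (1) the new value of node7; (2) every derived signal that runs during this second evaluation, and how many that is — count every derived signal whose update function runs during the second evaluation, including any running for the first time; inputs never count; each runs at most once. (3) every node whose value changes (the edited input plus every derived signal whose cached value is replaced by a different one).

node7 now evaluates to 8.
Run set: node2, node3, node4, node5, node7 (5 run).
Changed values: input5, node2, node3, node4, node5, node7.

Initial pass — values computed on the first demand:
  node2 = sub(-3, -4) = 1
  node3 = absv(-3) = 3
  node4 = min2(3, 1) = 1
  node5 = add(1, 1) = 2
  node7 = neg(2) = -2

Second demand — change propagation:
  node2: re-runs because input5 -3->-8; new result -4.
  node3: re-runs because input5 -3->-8; new result 8.
  node4: re-runs because node3 3->8; node2 1->-4; new result -4.
  node5: re-runs because node2 1->-4; node4 1->-4; new result -8.
  node7: re-runs because node5 2->-8; new result 8.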